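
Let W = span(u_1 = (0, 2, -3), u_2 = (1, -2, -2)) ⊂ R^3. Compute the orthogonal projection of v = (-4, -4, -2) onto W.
proj_W(v) = (108/113, -284/113, -114/113)

Set up U = [u_1 | ... | u_2] ∈ R^(3×2). The projector onto W = col(U) is P = U (U^T U)^(-1) U^T.
Compute U^T U =
  [13, 2]
  [2, 9],
and U^T v = (-2, 8).
Solve U^T U · c = U^T v for the coefficients: c = (-34/113, 108/113). The projection is proj_W(v) = U c.
Check: (v - proj_W(v)) · u_1 = 0  (should be 0).
Check: (v - proj_W(v)) · u_2 = 0  (should be 0).
Result: proj_W(v) = (108/113, -284/113, -114/113).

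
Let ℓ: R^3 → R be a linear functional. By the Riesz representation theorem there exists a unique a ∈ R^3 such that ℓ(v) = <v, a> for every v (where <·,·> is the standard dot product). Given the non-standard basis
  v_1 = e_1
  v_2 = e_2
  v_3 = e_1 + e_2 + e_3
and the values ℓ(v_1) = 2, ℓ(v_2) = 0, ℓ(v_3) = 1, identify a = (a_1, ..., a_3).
a = (2, 0, -1)

Write a = (a_1, ..., a_3) in the standard basis. For each basis vector v_i, ℓ(v_i) = <v_i, a> is a linear equation in the a_j's. Collect the n equations into a matrix system V a = ℓ, where row i of V is v_i (expressed in the standard basis). Since V is invertible (lower-triangular with 1s on the diagonal, up to permutation), solve by back-substitution:
  V =
[[1, 0, 0],
 [0, 1, 0],
 [1, 1, 1]]
  V a = (2, 0, 1)
Solving gives a = (2, 0, -1).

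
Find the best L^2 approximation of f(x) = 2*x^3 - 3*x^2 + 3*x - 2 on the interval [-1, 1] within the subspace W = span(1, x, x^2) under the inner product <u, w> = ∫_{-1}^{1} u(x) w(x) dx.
g(x) = -3*x^2 + 21*x/5 - 2

The best approximation g ∈ W is the orthogonal projection of f onto W. Writing g = a_0 + a_1 x + a_2 x^2, the coefficients solve the normal equations G · a = b where
  G_{ij} = <φ_i, φ_j> and b_i = <f, φ_i>, with φ_0 = 1, φ_1 = x, φ_2 = x^2.
G =
  [2, 0, 2/3]
  [0, 2/3, 0]
  [2/3, 0, 2/5],
b = (-6, 14/5, -38/15).
Solving gives a_0 = -2, a_1 = 21/5, a_2 = -3, so
  g(x) = -3*x^2 + 21*x/5 - 2.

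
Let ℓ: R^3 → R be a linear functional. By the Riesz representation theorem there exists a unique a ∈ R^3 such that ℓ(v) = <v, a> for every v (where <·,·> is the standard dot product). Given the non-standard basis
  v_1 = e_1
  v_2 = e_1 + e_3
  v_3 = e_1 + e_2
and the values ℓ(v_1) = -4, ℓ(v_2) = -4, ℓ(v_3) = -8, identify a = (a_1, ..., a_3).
a = (-4, -4, 0)

Write a = (a_1, ..., a_3) in the standard basis. For each basis vector v_i, ℓ(v_i) = <v_i, a> is a linear equation in the a_j's. Collect the n equations into a matrix system V a = ℓ, where row i of V is v_i (expressed in the standard basis). Since V is invertible (lower-triangular with 1s on the diagonal, up to permutation), solve by back-substitution:
  V =
[[1, 0, 0],
 [1, 0, 1],
 [1, 1, 0]]
  V a = (-4, -4, -8)
Solving gives a = (-4, -4, 0).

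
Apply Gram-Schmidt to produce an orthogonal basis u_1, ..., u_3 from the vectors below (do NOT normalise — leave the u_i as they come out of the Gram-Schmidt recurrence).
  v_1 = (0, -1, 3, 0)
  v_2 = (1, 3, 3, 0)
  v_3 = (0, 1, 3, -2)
Orthogonal basis:
  u_1 = (0, -1, 3, 0)
  u_2 = (1, 18/5, 6/5, 0)
  u_3 = (-36/77, 9/77, 3/77, -2)

Apply the Gram-Schmidt recurrence
  u_1 = v_1
  u_i = v_i − Σ_{j<i} ((v_i · u_j) / (u_j · u_j)) · u_j.

Step by step this gives:
  u_1 = (0, -1, 3, 0)
  u_2 = (1, 18/5, 6/5, 0)
  u_3 = (-36/77, 9/77, 3/77, -2)

Orthogonality check:
  u_2 · u_1 = 0 (should be 0)
  u_3 · u_1 = 0 (should be 0)
  u_3 · u_2 = 0 (should be 0)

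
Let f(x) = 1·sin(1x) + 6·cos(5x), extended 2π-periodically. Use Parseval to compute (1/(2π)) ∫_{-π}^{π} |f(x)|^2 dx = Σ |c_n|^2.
Σ |c_n|^2 = 37/2

Expand |f|^2 and use orthogonality of {sin(nx), cos(mx)} on [-π, π]:
  ∫_{-π}^{π} sin(nx)^2 dx = π, ∫ cos(mx)^2 dx = π, and cross terms integrate to 0.
So ∫_{-π}^{π} f(x)^2 dx = 1^2 · π + 6^2 · π = (1 + 36)π.
Divide by 2π: (1 + 36)/2 = 37/2.
By Parseval, this equals Σ |c_n|^2.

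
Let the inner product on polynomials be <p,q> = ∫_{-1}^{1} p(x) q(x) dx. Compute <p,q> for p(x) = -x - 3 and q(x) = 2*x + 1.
<p,q> = -22/3

Expand the product: p(x)·q(x) = -2*x^2 - 7*x - 3.
∫_{-1}^{1} of each monomial x^k gives [2/(k+1) if k even, 0 if k odd]. Integrating term-by-term (or equivalently evaluating the antiderivative F(x) = -2*x^3/3 - 7*x^2/2 - 3*x at the endpoints):
  F(1) − F(−1) = -43/6 − (1/6) = -22/3.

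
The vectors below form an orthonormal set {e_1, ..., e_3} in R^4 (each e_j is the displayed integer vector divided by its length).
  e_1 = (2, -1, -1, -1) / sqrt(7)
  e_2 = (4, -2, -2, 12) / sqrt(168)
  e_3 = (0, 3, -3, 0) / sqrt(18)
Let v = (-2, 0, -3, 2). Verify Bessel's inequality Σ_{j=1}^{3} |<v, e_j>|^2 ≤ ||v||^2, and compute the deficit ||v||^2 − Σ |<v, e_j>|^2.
Σ |<v, e_j>|^2 = 26/3; ||v||^2 = 17; deficit = 25/3

Write each e_j = u_j / sqrt(<u_j, u_j>) where u_j is the displayed integer vector. Then <v, e_j> = <v, u_j> / sqrt(<u_j, u_j>), so |<v, e_j>|^2 = <v, u_j>^2 / <u_j, u_j>.
Coefficients: <v, e_1> = -3/sqrt(7), <v, e_2> = 22/sqrt(168), <v, e_3> = 9/sqrt(18).
Square and sum: Σ |<v, e_j>|^2 = 26/3.
Compute ||v||^2 = v·v = 17.
Deficit = 17 − 26/3 = 25/3 ≥ 0, confirming Bessel's inequality. (The deficit equals ||v − Σ <v,e_j> e_j||^2, the squared distance from v to span{e_j}.)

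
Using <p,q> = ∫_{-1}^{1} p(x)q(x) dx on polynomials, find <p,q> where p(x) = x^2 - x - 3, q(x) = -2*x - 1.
<p,q> = 20/3

Expand the product: p(x)·q(x) = -2*x^3 + x^2 + 7*x + 3.
∫_{-1}^{1} of each monomial x^k gives [2/(k+1) if k even, 0 if k odd]. Integrating term-by-term (or equivalently evaluating the antiderivative F(x) = -x^4/2 + x^3/3 + 7*x^2/2 + 3*x at the endpoints):
  F(1) − F(−1) = 19/3 − (-1/3) = 20/3.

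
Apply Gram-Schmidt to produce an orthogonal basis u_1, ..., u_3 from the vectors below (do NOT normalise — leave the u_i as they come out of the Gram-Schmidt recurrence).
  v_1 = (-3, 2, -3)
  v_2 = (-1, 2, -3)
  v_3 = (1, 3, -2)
Orthogonal basis:
  u_1 = (-3, 2, -3)
  u_2 = (13/11, 6/11, -9/11)
  u_3 = (0, 15/13, 10/13)

Apply the Gram-Schmidt recurrence
  u_1 = v_1
  u_i = v_i − Σ_{j<i} ((v_i · u_j) / (u_j · u_j)) · u_j.

Step by step this gives:
  u_1 = (-3, 2, -3)
  u_2 = (13/11, 6/11, -9/11)
  u_3 = (0, 15/13, 10/13)

Orthogonality check:
  u_2 · u_1 = 0 (should be 0)
  u_3 · u_1 = 0 (should be 0)
  u_3 · u_2 = 0 (should be 0)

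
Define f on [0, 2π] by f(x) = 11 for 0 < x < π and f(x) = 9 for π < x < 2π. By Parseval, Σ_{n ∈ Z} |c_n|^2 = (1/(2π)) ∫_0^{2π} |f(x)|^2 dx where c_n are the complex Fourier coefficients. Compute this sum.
Σ |c_n|^2 = 101

Parseval equates the L^2 energy of f (normalised by 1/(2π)) with the ℓ^2 sum of its Fourier coefficients: (1/(2π)) ∫_0^{2π} |f|^2 = Σ |c_n|^2.
Compute the left side: (1/(2π)) [∫_0^π 11^2 dx + ∫_π^{2π} 9^2 dx] = (1/(2π)) · (121π + 81π) = (121 + 81)/2 = 101.
So Σ_{n ∈ Z} |c_n|^2 = 101.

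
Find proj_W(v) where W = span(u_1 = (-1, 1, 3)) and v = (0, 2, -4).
proj_W(v) = (10/11, -10/11, -30/11)

Set up U = [u_1 | ... | u_1] ∈ R^(3×1). The projector onto W = col(U) is P = U (U^T U)^(-1) U^T.
Compute U^T U =
  [11],
and U^T v = (-10).
Solve U^T U · c = U^T v for the coefficients: c = (-10/11). The projection is proj_W(v) = U c.
Check: (v - proj_W(v)) · u_1 = 0  (should be 0).
Result: proj_W(v) = (10/11, -10/11, -30/11).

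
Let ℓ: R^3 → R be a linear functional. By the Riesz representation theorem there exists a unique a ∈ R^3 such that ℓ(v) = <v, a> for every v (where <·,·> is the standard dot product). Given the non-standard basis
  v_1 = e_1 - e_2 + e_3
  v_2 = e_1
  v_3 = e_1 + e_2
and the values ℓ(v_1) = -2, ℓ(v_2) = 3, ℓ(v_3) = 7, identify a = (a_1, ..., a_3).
a = (3, 4, -1)

Write a = (a_1, ..., a_3) in the standard basis. For each basis vector v_i, ℓ(v_i) = <v_i, a> is a linear equation in the a_j's. Collect the n equations into a matrix system V a = ℓ, where row i of V is v_i (expressed in the standard basis). Since V is invertible (lower-triangular with 1s on the diagonal, up to permutation), solve by back-substitution:
  V =
[[1, -1, 1],
 [1, 0, 0],
 [1, 1, 0]]
  V a = (-2, 3, 7)
Solving gives a = (3, 4, -1).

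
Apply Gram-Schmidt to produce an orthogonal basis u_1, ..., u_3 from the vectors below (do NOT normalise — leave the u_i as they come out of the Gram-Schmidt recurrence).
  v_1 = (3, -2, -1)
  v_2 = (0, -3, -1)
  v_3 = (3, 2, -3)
Orthogonal basis:
  u_1 = (3, -2, -1)
  u_2 = (-3/2, -2, -1/2)
  u_3 = (-30/91, 90/91, -270/91)

Apply the Gram-Schmidt recurrence
  u_1 = v_1
  u_i = v_i − Σ_{j<i} ((v_i · u_j) / (u_j · u_j)) · u_j.

Step by step this gives:
  u_1 = (3, -2, -1)
  u_2 = (-3/2, -2, -1/2)
  u_3 = (-30/91, 90/91, -270/91)

Orthogonality check:
  u_2 · u_1 = 0 (should be 0)
  u_3 · u_1 = 0 (should be 0)
  u_3 · u_2 = 0 (should be 0)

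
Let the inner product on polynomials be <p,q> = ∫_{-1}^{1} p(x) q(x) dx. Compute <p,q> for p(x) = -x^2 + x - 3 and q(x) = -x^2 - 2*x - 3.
<p,q> = 316/15

Expand the product: p(x)·q(x) = x^4 + x^3 + 4*x^2 + 3*x + 9.
∫_{-1}^{1} of each monomial x^k gives [2/(k+1) if k even, 0 if k odd]. Integrating term-by-term (or equivalently evaluating the antiderivative F(x) = x^5/5 + x^4/4 + 4*x^3/3 + 3*x^2/2 + 9*x at the endpoints):
  F(1) − F(−1) = 737/60 − (-527/60) = 316/15.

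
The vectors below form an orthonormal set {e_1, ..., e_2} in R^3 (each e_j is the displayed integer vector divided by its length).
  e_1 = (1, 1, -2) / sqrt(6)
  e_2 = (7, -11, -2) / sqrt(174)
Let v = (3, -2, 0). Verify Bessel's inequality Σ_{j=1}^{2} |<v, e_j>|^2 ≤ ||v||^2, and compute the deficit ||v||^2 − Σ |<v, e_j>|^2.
Σ |<v, e_j>|^2 = 313/29; ||v||^2 = 13; deficit = 64/29

Write each e_j = u_j / sqrt(<u_j, u_j>) where u_j is the displayed integer vector. Then <v, e_j> = <v, u_j> / sqrt(<u_j, u_j>), so |<v, e_j>|^2 = <v, u_j>^2 / <u_j, u_j>.
Coefficients: <v, e_1> = 1/sqrt(6), <v, e_2> = 43/sqrt(174).
Square and sum: Σ |<v, e_j>|^2 = 313/29.
Compute ||v||^2 = v·v = 13.
Deficit = 13 − 313/29 = 64/29 ≥ 0, confirming Bessel's inequality. (The deficit equals ||v − Σ <v,e_j> e_j||^2, the squared distance from v to span{e_j}.)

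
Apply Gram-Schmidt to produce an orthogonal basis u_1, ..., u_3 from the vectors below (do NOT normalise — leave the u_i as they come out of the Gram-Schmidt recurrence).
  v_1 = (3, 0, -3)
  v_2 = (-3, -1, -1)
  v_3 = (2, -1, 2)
Orthogonal basis:
  u_1 = (3, 0, -3)
  u_2 = (-2, -1, -2)
  u_3 = (4/9, -16/9, 4/9)

Apply the Gram-Schmidt recurrence
  u_1 = v_1
  u_i = v_i − Σ_{j<i} ((v_i · u_j) / (u_j · u_j)) · u_j.

Step by step this gives:
  u_1 = (3, 0, -3)
  u_2 = (-2, -1, -2)
  u_3 = (4/9, -16/9, 4/9)

Orthogonality check:
  u_2 · u_1 = 0 (should be 0)
  u_3 · u_1 = 0 (should be 0)
  u_3 · u_2 = 0 (should be 0)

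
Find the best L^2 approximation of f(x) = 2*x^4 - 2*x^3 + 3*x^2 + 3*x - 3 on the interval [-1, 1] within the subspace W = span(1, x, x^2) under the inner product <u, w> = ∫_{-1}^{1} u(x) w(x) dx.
g(x) = 33*x^2/7 + 9*x/5 - 111/35

The best approximation g ∈ W is the orthogonal projection of f onto W. Writing g = a_0 + a_1 x + a_2 x^2, the coefficients solve the normal equations G · a = b where
  G_{ij} = <φ_i, φ_j> and b_i = <f, φ_i>, with φ_0 = 1, φ_1 = x, φ_2 = x^2.
G =
  [2, 0, 2/3]
  [0, 2/3, 0]
  [2/3, 0, 2/5],
b = (-16/5, 6/5, -8/35).
Solving gives a_0 = -111/35, a_1 = 9/5, a_2 = 33/7, so
  g(x) = 33*x^2/7 + 9*x/5 - 111/35.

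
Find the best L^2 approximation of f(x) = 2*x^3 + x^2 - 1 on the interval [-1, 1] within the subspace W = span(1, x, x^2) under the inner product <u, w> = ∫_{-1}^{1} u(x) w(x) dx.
g(x) = x^2 + 6*x/5 - 1

The best approximation g ∈ W is the orthogonal projection of f onto W. Writing g = a_0 + a_1 x + a_2 x^2, the coefficients solve the normal equations G · a = b where
  G_{ij} = <φ_i, φ_j> and b_i = <f, φ_i>, with φ_0 = 1, φ_1 = x, φ_2 = x^2.
G =
  [2, 0, 2/3]
  [0, 2/3, 0]
  [2/3, 0, 2/5],
b = (-4/3, 4/5, -4/15).
Solving gives a_0 = -1, a_1 = 6/5, a_2 = 1, so
  g(x) = x^2 + 6*x/5 - 1.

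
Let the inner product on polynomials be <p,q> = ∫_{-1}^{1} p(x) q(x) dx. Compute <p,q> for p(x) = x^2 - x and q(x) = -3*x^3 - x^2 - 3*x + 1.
<p,q> = 52/15

Expand the product: p(x)·q(x) = -3*x^5 + 2*x^4 - 2*x^3 + 4*x^2 - x.
∫_{-1}^{1} of each monomial x^k gives [2/(k+1) if k even, 0 if k odd]. Integrating term-by-term (or equivalently evaluating the antiderivative F(x) = -x^6/2 + 2*x^5/5 - x^4/2 + 4*x^3/3 - x^2/2 at the endpoints):
  F(1) − F(−1) = 7/30 − (-97/30) = 52/15.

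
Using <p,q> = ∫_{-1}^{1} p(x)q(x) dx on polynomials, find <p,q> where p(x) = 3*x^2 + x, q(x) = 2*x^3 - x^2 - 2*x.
<p,q> = -26/15

Expand the product: p(x)·q(x) = 6*x^5 - x^4 - 7*x^3 - 2*x^2.
∫_{-1}^{1} of each monomial x^k gives [2/(k+1) if k even, 0 if k odd]. Integrating term-by-term (or equivalently evaluating the antiderivative F(x) = x^6 - x^5/5 - 7*x^4/4 - 2*x^3/3 at the endpoints):
  F(1) − F(−1) = -97/60 − (7/60) = -26/15.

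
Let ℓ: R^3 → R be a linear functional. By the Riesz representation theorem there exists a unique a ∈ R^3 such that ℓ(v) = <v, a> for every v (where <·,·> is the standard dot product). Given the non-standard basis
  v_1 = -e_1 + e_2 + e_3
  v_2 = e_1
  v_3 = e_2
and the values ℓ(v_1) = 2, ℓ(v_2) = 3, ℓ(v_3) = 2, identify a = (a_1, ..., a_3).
a = (3, 2, 3)

Write a = (a_1, ..., a_3) in the standard basis. For each basis vector v_i, ℓ(v_i) = <v_i, a> is a linear equation in the a_j's. Collect the n equations into a matrix system V a = ℓ, where row i of V is v_i (expressed in the standard basis). Since V is invertible (lower-triangular with 1s on the diagonal, up to permutation), solve by back-substitution:
  V =
[[-1, 1, 1],
 [1, 0, 0],
 [0, 1, 0]]
  V a = (2, 3, 2)
Solving gives a = (3, 2, 3).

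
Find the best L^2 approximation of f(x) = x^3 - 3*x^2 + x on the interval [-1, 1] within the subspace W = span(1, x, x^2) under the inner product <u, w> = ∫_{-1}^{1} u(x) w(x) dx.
g(x) = -3*x^2 + 8*x/5

The best approximation g ∈ W is the orthogonal projection of f onto W. Writing g = a_0 + a_1 x + a_2 x^2, the coefficients solve the normal equations G · a = b where
  G_{ij} = <φ_i, φ_j> and b_i = <f, φ_i>, with φ_0 = 1, φ_1 = x, φ_2 = x^2.
G =
  [2, 0, 2/3]
  [0, 2/3, 0]
  [2/3, 0, 2/5],
b = (-2, 16/15, -6/5).
Solving gives a_0 = 0, a_1 = 8/5, a_2 = -3, so
  g(x) = -3*x^2 + 8*x/5.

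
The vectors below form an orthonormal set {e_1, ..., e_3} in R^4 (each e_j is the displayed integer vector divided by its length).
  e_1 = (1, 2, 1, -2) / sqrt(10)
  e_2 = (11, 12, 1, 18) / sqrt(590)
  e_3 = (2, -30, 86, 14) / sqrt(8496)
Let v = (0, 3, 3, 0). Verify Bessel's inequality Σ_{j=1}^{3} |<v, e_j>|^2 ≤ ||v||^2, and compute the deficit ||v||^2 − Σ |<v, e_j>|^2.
Σ |<v, e_j>|^2 = 14; ||v||^2 = 18; deficit = 4

Write each e_j = u_j / sqrt(<u_j, u_j>) where u_j is the displayed integer vector. Then <v, e_j> = <v, u_j> / sqrt(<u_j, u_j>), so |<v, e_j>|^2 = <v, u_j>^2 / <u_j, u_j>.
Coefficients: <v, e_1> = 9/sqrt(10), <v, e_2> = 39/sqrt(590), <v, e_3> = 168/sqrt(8496).
Square and sum: Σ |<v, e_j>|^2 = 14.
Compute ||v||^2 = v·v = 18.
Deficit = 18 − 14 = 4 ≥ 0, confirming Bessel's inequality. (The deficit equals ||v − Σ <v,e_j> e_j||^2, the squared distance from v to span{e_j}.)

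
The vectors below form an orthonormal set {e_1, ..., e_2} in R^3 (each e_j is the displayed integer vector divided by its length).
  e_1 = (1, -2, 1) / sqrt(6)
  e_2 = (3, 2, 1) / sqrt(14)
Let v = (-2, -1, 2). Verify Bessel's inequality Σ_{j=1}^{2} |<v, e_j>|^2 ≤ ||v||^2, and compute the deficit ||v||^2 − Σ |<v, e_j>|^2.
Σ |<v, e_j>|^2 = 68/21; ||v||^2 = 9; deficit = 121/21

Write each e_j = u_j / sqrt(<u_j, u_j>) where u_j is the displayed integer vector. Then <v, e_j> = <v, u_j> / sqrt(<u_j, u_j>), so |<v, e_j>|^2 = <v, u_j>^2 / <u_j, u_j>.
Coefficients: <v, e_1> = 2/sqrt(6), <v, e_2> = -6/sqrt(14).
Square and sum: Σ |<v, e_j>|^2 = 68/21.
Compute ||v||^2 = v·v = 9.
Deficit = 9 − 68/21 = 121/21 ≥ 0, confirming Bessel's inequality. (The deficit equals ||v − Σ <v,e_j> e_j||^2, the squared distance from v to span{e_j}.)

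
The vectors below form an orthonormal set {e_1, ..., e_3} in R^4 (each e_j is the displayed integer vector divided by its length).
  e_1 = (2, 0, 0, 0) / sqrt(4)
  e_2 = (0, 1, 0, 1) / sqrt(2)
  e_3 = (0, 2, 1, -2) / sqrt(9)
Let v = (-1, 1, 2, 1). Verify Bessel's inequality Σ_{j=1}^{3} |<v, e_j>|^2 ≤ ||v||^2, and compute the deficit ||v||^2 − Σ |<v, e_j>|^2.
Σ |<v, e_j>|^2 = 31/9; ||v||^2 = 7; deficit = 32/9

Write each e_j = u_j / sqrt(<u_j, u_j>) where u_j is the displayed integer vector. Then <v, e_j> = <v, u_j> / sqrt(<u_j, u_j>), so |<v, e_j>|^2 = <v, u_j>^2 / <u_j, u_j>.
Coefficients: <v, e_1> = -2/sqrt(4), <v, e_2> = 2/sqrt(2), <v, e_3> = 2/sqrt(9).
Square and sum: Σ |<v, e_j>|^2 = 31/9.
Compute ||v||^2 = v·v = 7.
Deficit = 7 − 31/9 = 32/9 ≥ 0, confirming Bessel's inequality. (The deficit equals ||v − Σ <v,e_j> e_j||^2, the squared distance from v to span{e_j}.)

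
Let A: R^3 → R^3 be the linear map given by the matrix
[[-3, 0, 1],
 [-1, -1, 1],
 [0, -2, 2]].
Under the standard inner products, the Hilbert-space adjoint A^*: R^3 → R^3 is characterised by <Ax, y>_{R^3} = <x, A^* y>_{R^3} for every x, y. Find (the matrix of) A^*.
A^* = A^T =
[[-3, -1, 0],
 [0, -1, -2],
 [1, 1, 2]]

For real matrices with standard dot products, the defining identity <Ax, y> = <x, A^* y> gives (Ax)^T y = x^T (A^*) y, i.e. x^T A^T y = x^T (A^*) y. Since this holds for all x, y, we must have A^* = A^T. Therefore
A^* =
[[-3, -1, 0],
 [0, -1, -2],
 [1, 1, 2]].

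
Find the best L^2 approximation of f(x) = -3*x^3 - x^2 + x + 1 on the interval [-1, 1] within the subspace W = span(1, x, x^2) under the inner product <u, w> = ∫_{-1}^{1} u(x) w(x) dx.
g(x) = -x^2 - 4*x/5 + 1

The best approximation g ∈ W is the orthogonal projection of f onto W. Writing g = a_0 + a_1 x + a_2 x^2, the coefficients solve the normal equations G · a = b where
  G_{ij} = <φ_i, φ_j> and b_i = <f, φ_i>, with φ_0 = 1, φ_1 = x, φ_2 = x^2.
G =
  [2, 0, 2/3]
  [0, 2/3, 0]
  [2/3, 0, 2/5],
b = (4/3, -8/15, 4/15).
Solving gives a_0 = 1, a_1 = -4/5, a_2 = -1, so
  g(x) = -x^2 - 4*x/5 + 1.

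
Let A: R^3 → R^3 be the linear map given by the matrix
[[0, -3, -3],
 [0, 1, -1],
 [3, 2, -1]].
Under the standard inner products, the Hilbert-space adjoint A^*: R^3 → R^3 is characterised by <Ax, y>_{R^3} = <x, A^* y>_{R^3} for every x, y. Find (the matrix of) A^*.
A^* = A^T =
[[0, 0, 3],
 [-3, 1, 2],
 [-3, -1, -1]]

For real matrices with standard dot products, the defining identity <Ax, y> = <x, A^* y> gives (Ax)^T y = x^T (A^*) y, i.e. x^T A^T y = x^T (A^*) y. Since this holds for all x, y, we must have A^* = A^T. Therefore
A^* =
[[0, 0, 3],
 [-3, 1, 2],
 [-3, -1, -1]].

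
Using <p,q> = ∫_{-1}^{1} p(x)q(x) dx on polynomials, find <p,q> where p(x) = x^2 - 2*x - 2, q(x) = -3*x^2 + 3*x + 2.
<p,q> = -118/15

Expand the product: p(x)·q(x) = -3*x^4 + 9*x^3 + 2*x^2 - 10*x - 4.
∫_{-1}^{1} of each monomial x^k gives [2/(k+1) if k even, 0 if k odd]. Integrating term-by-term (or equivalently evaluating the antiderivative F(x) = -3*x^5/5 + 9*x^4/4 + 2*x^3/3 - 5*x^2 - 4*x at the endpoints):
  F(1) − F(−1) = -401/60 − (71/60) = -118/15.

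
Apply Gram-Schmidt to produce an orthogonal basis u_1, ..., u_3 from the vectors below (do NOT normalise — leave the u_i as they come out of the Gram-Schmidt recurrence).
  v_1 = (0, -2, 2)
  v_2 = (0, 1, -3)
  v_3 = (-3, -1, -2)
Orthogonal basis:
  u_1 = (0, -2, 2)
  u_2 = (0, -1, -1)
  u_3 = (-3, 0, 0)

Apply the Gram-Schmidt recurrence
  u_1 = v_1
  u_i = v_i − Σ_{j<i} ((v_i · u_j) / (u_j · u_j)) · u_j.

Step by step this gives:
  u_1 = (0, -2, 2)
  u_2 = (0, -1, -1)
  u_3 = (-3, 0, 0)

Orthogonality check:
  u_2 · u_1 = 0 (should be 0)
  u_3 · u_1 = 0 (should be 0)
  u_3 · u_2 = 0 (should be 0)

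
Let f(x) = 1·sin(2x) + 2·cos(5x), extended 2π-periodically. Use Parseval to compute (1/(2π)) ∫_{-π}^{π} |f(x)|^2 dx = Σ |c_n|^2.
Σ |c_n|^2 = 5/2

Expand |f|^2 and use orthogonality of {sin(nx), cos(mx)} on [-π, π]:
  ∫_{-π}^{π} sin(nx)^2 dx = π, ∫ cos(mx)^2 dx = π, and cross terms integrate to 0.
So ∫_{-π}^{π} f(x)^2 dx = 1^2 · π + 2^2 · π = (1 + 4)π.
Divide by 2π: (1 + 4)/2 = 5/2.
By Parseval, this equals Σ |c_n|^2.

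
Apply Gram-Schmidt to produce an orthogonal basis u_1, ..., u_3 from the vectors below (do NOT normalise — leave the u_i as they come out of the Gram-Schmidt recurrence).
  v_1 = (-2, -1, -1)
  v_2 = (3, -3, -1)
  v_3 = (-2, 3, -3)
Orthogonal basis:
  u_1 = (-2, -1, -1)
  u_2 = (7/3, -10/3, -4/3)
  u_3 = (38/55, 19/11, -171/55)

Apply the Gram-Schmidt recurrence
  u_1 = v_1
  u_i = v_i − Σ_{j<i} ((v_i · u_j) / (u_j · u_j)) · u_j.

Step by step this gives:
  u_1 = (-2, -1, -1)
  u_2 = (7/3, -10/3, -4/3)
  u_3 = (38/55, 19/11, -171/55)

Orthogonality check:
  u_2 · u_1 = 0 (should be 0)
  u_3 · u_1 = 0 (should be 0)
  u_3 · u_2 = 0 (should be 0)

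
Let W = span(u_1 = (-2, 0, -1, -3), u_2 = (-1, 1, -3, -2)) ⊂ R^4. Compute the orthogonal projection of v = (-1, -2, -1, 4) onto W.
proj_W(v) = (123/89, 15/89, 24/89, 177/89)

Set up U = [u_1 | ... | u_2] ∈ R^(4×2). The projector onto W = col(U) is P = U (U^T U)^(-1) U^T.
Compute U^T U =
  [14, 11]
  [11, 15],
and U^T v = (-9, -6).
Solve U^T U · c = U^T v for the coefficients: c = (-69/89, 15/89). The projection is proj_W(v) = U c.
Check: (v - proj_W(v)) · u_1 = 0  (should be 0).
Check: (v - proj_W(v)) · u_2 = 0  (should be 0).
Result: proj_W(v) = (123/89, 15/89, 24/89, 177/89).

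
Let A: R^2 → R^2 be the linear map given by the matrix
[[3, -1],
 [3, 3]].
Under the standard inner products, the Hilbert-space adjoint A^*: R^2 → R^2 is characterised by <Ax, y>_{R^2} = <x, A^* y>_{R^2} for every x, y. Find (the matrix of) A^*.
A^* = A^T =
[[3, 3],
 [-1, 3]]

For real matrices with standard dot products, the defining identity <Ax, y> = <x, A^* y> gives (Ax)^T y = x^T (A^*) y, i.e. x^T A^T y = x^T (A^*) y. Since this holds for all x, y, we must have A^* = A^T. Therefore
A^* =
[[3, 3],
 [-1, 3]].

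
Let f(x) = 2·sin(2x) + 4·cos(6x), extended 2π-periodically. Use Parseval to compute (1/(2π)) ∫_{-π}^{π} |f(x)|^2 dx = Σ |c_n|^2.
Σ |c_n|^2 = 10

Expand |f|^2 and use orthogonality of {sin(nx), cos(mx)} on [-π, π]:
  ∫_{-π}^{π} sin(nx)^2 dx = π, ∫ cos(mx)^2 dx = π, and cross terms integrate to 0.
So ∫_{-π}^{π} f(x)^2 dx = 2^2 · π + 4^2 · π = (4 + 16)π.
Divide by 2π: (4 + 16)/2 = 10.
By Parseval, this equals Σ |c_n|^2.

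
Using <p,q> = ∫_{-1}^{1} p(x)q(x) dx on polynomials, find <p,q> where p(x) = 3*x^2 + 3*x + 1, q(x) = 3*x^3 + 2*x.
<p,q> = 38/5

Expand the product: p(x)·q(x) = 9*x^5 + 9*x^4 + 9*x^3 + 6*x^2 + 2*x.
∫_{-1}^{1} of each monomial x^k gives [2/(k+1) if k even, 0 if k odd]. Integrating term-by-term (or equivalently evaluating the antiderivative F(x) = 3*x^6/2 + 9*x^5/5 + 9*x^4/4 + 2*x^3 + x^2 at the endpoints):
  F(1) − F(−1) = 171/20 − (19/20) = 38/5.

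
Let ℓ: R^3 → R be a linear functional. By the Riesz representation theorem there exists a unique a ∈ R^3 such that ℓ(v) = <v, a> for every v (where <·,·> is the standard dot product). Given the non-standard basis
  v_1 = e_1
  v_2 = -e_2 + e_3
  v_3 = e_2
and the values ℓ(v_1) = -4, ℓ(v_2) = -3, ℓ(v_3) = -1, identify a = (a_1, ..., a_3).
a = (-4, -1, -4)

Write a = (a_1, ..., a_3) in the standard basis. For each basis vector v_i, ℓ(v_i) = <v_i, a> is a linear equation in the a_j's. Collect the n equations into a matrix system V a = ℓ, where row i of V is v_i (expressed in the standard basis). Since V is invertible (lower-triangular with 1s on the diagonal, up to permutation), solve by back-substitution:
  V =
[[1, 0, 0],
 [0, -1, 1],
 [0, 1, 0]]
  V a = (-4, -3, -1)
Solving gives a = (-4, -1, -4).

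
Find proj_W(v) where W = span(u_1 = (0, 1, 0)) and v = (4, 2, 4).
proj_W(v) = (0, 2, 0)

Set up U = [u_1 | ... | u_1] ∈ R^(3×1). The projector onto W = col(U) is P = U (U^T U)^(-1) U^T.
Compute U^T U =
  [1],
and U^T v = (2).
Solve U^T U · c = U^T v for the coefficients: c = (2). The projection is proj_W(v) = U c.
Check: (v - proj_W(v)) · u_1 = 0  (should be 0).
Result: proj_W(v) = (0, 2, 0).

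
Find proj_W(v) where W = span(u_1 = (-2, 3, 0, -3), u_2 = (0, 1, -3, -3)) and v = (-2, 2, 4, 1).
proj_W(v) = (-289/137, 497/274, 555/137, 243/274)

Set up U = [u_1 | ... | u_2] ∈ R^(4×2). The projector onto W = col(U) is P = U (U^T U)^(-1) U^T.
Compute U^T U =
  [22, 12]
  [12, 19],
and U^T v = (7, -13).
Solve U^T U · c = U^T v for the coefficients: c = (289/274, -185/137). The projection is proj_W(v) = U c.
Check: (v - proj_W(v)) · u_1 = 0  (should be 0).
Check: (v - proj_W(v)) · u_2 = 0  (should be 0).
Result: proj_W(v) = (-289/137, 497/274, 555/137, 243/274).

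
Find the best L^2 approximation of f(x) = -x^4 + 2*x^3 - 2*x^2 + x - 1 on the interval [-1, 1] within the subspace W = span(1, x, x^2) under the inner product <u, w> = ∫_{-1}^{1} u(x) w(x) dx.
g(x) = -20*x^2/7 + 11*x/5 - 32/35

The best approximation g ∈ W is the orthogonal projection of f onto W. Writing g = a_0 + a_1 x + a_2 x^2, the coefficients solve the normal equations G · a = b where
  G_{ij} = <φ_i, φ_j> and b_i = <f, φ_i>, with φ_0 = 1, φ_1 = x, φ_2 = x^2.
G =
  [2, 0, 2/3]
  [0, 2/3, 0]
  [2/3, 0, 2/5],
b = (-56/15, 22/15, -184/105).
Solving gives a_0 = -32/35, a_1 = 11/5, a_2 = -20/7, so
  g(x) = -20*x^2/7 + 11*x/5 - 32/35.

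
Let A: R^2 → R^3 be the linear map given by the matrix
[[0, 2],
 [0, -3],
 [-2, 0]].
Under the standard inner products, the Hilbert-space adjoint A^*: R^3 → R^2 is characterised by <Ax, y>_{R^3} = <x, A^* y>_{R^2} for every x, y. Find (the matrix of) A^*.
A^* = A^T =
[[0, 0, -2],
 [2, -3, 0]]

For real matrices with standard dot products, the defining identity <Ax, y> = <x, A^* y> gives (Ax)^T y = x^T (A^*) y, i.e. x^T A^T y = x^T (A^*) y. Since this holds for all x, y, we must have A^* = A^T. Therefore
A^* =
[[0, 0, -2],
 [2, -3, 0]].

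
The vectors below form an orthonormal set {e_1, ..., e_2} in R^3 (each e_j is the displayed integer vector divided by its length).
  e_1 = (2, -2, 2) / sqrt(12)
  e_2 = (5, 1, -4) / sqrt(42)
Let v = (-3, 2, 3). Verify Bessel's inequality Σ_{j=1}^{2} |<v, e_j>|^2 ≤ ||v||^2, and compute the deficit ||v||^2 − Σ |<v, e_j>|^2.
Σ |<v, e_j>|^2 = 227/14; ||v||^2 = 22; deficit = 81/14

Write each e_j = u_j / sqrt(<u_j, u_j>) where u_j is the displayed integer vector. Then <v, e_j> = <v, u_j> / sqrt(<u_j, u_j>), so |<v, e_j>|^2 = <v, u_j>^2 / <u_j, u_j>.
Coefficients: <v, e_1> = -4/sqrt(12), <v, e_2> = -25/sqrt(42).
Square and sum: Σ |<v, e_j>|^2 = 227/14.
Compute ||v||^2 = v·v = 22.
Deficit = 22 − 227/14 = 81/14 ≥ 0, confirming Bessel's inequality. (The deficit equals ||v − Σ <v,e_j> e_j||^2, the squared distance from v to span{e_j}.)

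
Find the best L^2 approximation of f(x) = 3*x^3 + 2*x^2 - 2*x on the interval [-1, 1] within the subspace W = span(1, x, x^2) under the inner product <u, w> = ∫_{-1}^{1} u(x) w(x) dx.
g(x) = 2*x^2 - x/5

The best approximation g ∈ W is the orthogonal projection of f onto W. Writing g = a_0 + a_1 x + a_2 x^2, the coefficients solve the normal equations G · a = b where
  G_{ij} = <φ_i, φ_j> and b_i = <f, φ_i>, with φ_0 = 1, φ_1 = x, φ_2 = x^2.
G =
  [2, 0, 2/3]
  [0, 2/3, 0]
  [2/3, 0, 2/5],
b = (4/3, -2/15, 4/5).
Solving gives a_0 = 0, a_1 = -1/5, a_2 = 2, so
  g(x) = 2*x^2 - x/5.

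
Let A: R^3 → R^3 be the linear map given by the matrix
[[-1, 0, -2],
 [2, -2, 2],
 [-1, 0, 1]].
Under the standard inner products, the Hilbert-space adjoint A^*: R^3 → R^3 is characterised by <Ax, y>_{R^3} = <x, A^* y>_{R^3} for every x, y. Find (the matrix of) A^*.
A^* = A^T =
[[-1, 2, -1],
 [0, -2, 0],
 [-2, 2, 1]]

For real matrices with standard dot products, the defining identity <Ax, y> = <x, A^* y> gives (Ax)^T y = x^T (A^*) y, i.e. x^T A^T y = x^T (A^*) y. Since this holds for all x, y, we must have A^* = A^T. Therefore
A^* =
[[-1, 2, -1],
 [0, -2, 0],
 [-2, 2, 1]].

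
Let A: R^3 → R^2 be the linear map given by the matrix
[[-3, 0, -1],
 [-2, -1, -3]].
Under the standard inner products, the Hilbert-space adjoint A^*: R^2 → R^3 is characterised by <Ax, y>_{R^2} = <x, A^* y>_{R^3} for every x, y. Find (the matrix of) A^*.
A^* = A^T =
[[-3, -2],
 [0, -1],
 [-1, -3]]

For real matrices with standard dot products, the defining identity <Ax, y> = <x, A^* y> gives (Ax)^T y = x^T (A^*) y, i.e. x^T A^T y = x^T (A^*) y. Since this holds for all x, y, we must have A^* = A^T. Therefore
A^* =
[[-3, -2],
 [0, -1],
 [-1, -3]].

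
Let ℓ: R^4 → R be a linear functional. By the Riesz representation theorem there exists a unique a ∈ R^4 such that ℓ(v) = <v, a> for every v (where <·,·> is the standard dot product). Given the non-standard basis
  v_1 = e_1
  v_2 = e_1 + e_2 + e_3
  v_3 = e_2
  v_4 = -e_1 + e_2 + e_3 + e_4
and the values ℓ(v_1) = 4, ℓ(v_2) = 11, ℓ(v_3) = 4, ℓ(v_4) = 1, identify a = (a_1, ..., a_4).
a = (4, 4, 3, -2)

Write a = (a_1, ..., a_4) in the standard basis. For each basis vector v_i, ℓ(v_i) = <v_i, a> is a linear equation in the a_j's. Collect the n equations into a matrix system V a = ℓ, where row i of V is v_i (expressed in the standard basis). Since V is invertible (lower-triangular with 1s on the diagonal, up to permutation), solve by back-substitution:
  V =
[[1, 0, 0, 0],
 [1, 1, 1, 0],
 [0, 1, 0, 0],
 [-1, 1, 1, 1]]
  V a = (4, 11, 4, 1)
Solving gives a = (4, 4, 3, -2).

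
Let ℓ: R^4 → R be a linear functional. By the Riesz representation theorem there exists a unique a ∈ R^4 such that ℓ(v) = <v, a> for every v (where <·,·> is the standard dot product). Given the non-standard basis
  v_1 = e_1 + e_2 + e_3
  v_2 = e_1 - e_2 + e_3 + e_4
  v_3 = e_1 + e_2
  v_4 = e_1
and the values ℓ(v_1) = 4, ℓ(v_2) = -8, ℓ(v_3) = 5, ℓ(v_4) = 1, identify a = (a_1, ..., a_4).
a = (1, 4, -1, -4)

Write a = (a_1, ..., a_4) in the standard basis. For each basis vector v_i, ℓ(v_i) = <v_i, a> is a linear equation in the a_j's. Collect the n equations into a matrix system V a = ℓ, where row i of V is v_i (expressed in the standard basis). Since V is invertible (lower-triangular with 1s on the diagonal, up to permutation), solve by back-substitution:
  V =
[[1, 1, 1, 0],
 [1, -1, 1, 1],
 [1, 1, 0, 0],
 [1, 0, 0, 0]]
  V a = (4, -8, 5, 1)
Solving gives a = (1, 4, -1, -4).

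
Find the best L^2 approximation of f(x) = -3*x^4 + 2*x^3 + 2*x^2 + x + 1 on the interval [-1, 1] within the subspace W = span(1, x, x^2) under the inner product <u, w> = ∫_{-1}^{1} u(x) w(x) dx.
g(x) = -4*x^2/7 + 11*x/5 + 44/35

The best approximation g ∈ W is the orthogonal projection of f onto W. Writing g = a_0 + a_1 x + a_2 x^2, the coefficients solve the normal equations G · a = b where
  G_{ij} = <φ_i, φ_j> and b_i = <f, φ_i>, with φ_0 = 1, φ_1 = x, φ_2 = x^2.
G =
  [2, 0, 2/3]
  [0, 2/3, 0]
  [2/3, 0, 2/5],
b = (32/15, 22/15, 64/105).
Solving gives a_0 = 44/35, a_1 = 11/5, a_2 = -4/7, so
  g(x) = -4*x^2/7 + 11*x/5 + 44/35.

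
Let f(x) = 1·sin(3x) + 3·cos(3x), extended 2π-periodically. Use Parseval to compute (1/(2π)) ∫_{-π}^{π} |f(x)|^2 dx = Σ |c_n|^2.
Σ |c_n|^2 = 5

Expand |f|^2 and use orthogonality of {sin(nx), cos(mx)} on [-π, π]:
  ∫_{-π}^{π} sin(nx)^2 dx = π, ∫ cos(mx)^2 dx = π, and cross terms integrate to 0.
So ∫_{-π}^{π} f(x)^2 dx = 1^2 · π + 3^2 · π = (1 + 9)π.
Divide by 2π: (1 + 9)/2 = 5.
By Parseval, this equals Σ |c_n|^2.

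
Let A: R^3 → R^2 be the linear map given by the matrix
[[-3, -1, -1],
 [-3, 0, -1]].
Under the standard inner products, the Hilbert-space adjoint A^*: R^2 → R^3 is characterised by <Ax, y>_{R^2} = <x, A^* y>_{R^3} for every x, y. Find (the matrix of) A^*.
A^* = A^T =
[[-3, -3],
 [-1, 0],
 [-1, -1]]

For real matrices with standard dot products, the defining identity <Ax, y> = <x, A^* y> gives (Ax)^T y = x^T (A^*) y, i.e. x^T A^T y = x^T (A^*) y. Since this holds for all x, y, we must have A^* = A^T. Therefore
A^* =
[[-3, -3],
 [-1, 0],
 [-1, -1]].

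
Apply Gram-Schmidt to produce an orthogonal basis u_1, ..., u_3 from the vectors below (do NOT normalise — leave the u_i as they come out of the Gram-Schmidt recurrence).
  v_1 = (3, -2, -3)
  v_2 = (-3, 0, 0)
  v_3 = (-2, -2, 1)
Orthogonal basis:
  u_1 = (3, -2, -3)
  u_2 = (-39/22, -9/11, -27/22)
  u_3 = (0, -24/13, 16/13)

Apply the Gram-Schmidt recurrence
  u_1 = v_1
  u_i = v_i − Σ_{j<i} ((v_i · u_j) / (u_j · u_j)) · u_j.

Step by step this gives:
  u_1 = (3, -2, -3)
  u_2 = (-39/22, -9/11, -27/22)
  u_3 = (0, -24/13, 16/13)

Orthogonality check:
  u_2 · u_1 = 0 (should be 0)
  u_3 · u_1 = 0 (should be 0)
  u_3 · u_2 = 0 (should be 0)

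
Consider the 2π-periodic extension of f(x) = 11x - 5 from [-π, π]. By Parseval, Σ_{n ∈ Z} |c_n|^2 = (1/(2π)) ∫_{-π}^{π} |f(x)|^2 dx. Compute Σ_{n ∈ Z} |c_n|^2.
Σ |c_n|^2 = 121π^2/3 + 25

Expand and integrate term by term over [-π, π]:
  ∫ (11x)^2 dx = 121·(2π^3/3); ∫ 2·11·(-5)·x dx = 0 (odd integrand); ∫ (-5)^2 dx = 25·2π.
So (1/(2π)) ∫_{-π}^{π} (11x - 5)^2 dx = 121π^2/3 + 25 = 121π^2/3 + 25.
Parseval ⇒ Σ |c_n|^2 = 121π^2/3 + 25.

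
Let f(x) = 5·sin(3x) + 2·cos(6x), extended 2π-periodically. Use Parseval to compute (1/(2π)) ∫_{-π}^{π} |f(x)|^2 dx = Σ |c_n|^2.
Σ |c_n|^2 = 29/2

Expand |f|^2 and use orthogonality of {sin(nx), cos(mx)} on [-π, π]:
  ∫_{-π}^{π} sin(nx)^2 dx = π, ∫ cos(mx)^2 dx = π, and cross terms integrate to 0.
So ∫_{-π}^{π} f(x)^2 dx = 5^2 · π + 2^2 · π = (25 + 4)π.
Divide by 2π: (25 + 4)/2 = 29/2.
By Parseval, this equals Σ |c_n|^2.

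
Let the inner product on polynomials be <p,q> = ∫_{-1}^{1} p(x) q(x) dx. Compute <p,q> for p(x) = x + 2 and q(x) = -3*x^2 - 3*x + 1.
<p,q> = -2

Expand the product: p(x)·q(x) = -3*x^3 - 9*x^2 - 5*x + 2.
∫_{-1}^{1} of each monomial x^k gives [2/(k+1) if k even, 0 if k odd]. Integrating term-by-term (or equivalently evaluating the antiderivative F(x) = -3*x^4/4 - 3*x^3 - 5*x^2/2 + 2*x at the endpoints):
  F(1) − F(−1) = -17/4 − (-9/4) = -2.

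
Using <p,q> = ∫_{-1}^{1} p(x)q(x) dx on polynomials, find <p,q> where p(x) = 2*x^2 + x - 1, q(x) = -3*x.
<p,q> = -2

Expand the product: p(x)·q(x) = -6*x^3 - 3*x^2 + 3*x.
∫_{-1}^{1} of each monomial x^k gives [2/(k+1) if k even, 0 if k odd]. Integrating term-by-term (or equivalently evaluating the antiderivative F(x) = -3*x^4/2 - x^3 + 3*x^2/2 at the endpoints):
  F(1) − F(−1) = -1 − (1) = -2.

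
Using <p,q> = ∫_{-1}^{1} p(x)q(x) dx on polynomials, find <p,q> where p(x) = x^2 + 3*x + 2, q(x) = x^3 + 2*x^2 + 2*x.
<p,q> = 26/3

Expand the product: p(x)·q(x) = x^5 + 5*x^4 + 10*x^3 + 10*x^2 + 4*x.
∫_{-1}^{1} of each monomial x^k gives [2/(k+1) if k even, 0 if k odd]. Integrating term-by-term (or equivalently evaluating the antiderivative F(x) = x^6/6 + x^5 + 5*x^4/2 + 10*x^3/3 + 2*x^2 at the endpoints):
  F(1) − F(−1) = 9 − (1/3) = 26/3.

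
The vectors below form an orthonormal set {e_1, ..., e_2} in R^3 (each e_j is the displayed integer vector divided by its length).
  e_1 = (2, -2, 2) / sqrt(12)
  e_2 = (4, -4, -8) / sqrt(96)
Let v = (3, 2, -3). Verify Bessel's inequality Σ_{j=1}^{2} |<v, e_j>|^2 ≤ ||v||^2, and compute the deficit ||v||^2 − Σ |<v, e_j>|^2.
Σ |<v, e_j>|^2 = 19/2; ||v||^2 = 22; deficit = 25/2

Write each e_j = u_j / sqrt(<u_j, u_j>) where u_j is the displayed integer vector. Then <v, e_j> = <v, u_j> / sqrt(<u_j, u_j>), so |<v, e_j>|^2 = <v, u_j>^2 / <u_j, u_j>.
Coefficients: <v, e_1> = -4/sqrt(12), <v, e_2> = 28/sqrt(96).
Square and sum: Σ |<v, e_j>|^2 = 19/2.
Compute ||v||^2 = v·v = 22.
Deficit = 22 − 19/2 = 25/2 ≥ 0, confirming Bessel's inequality. (The deficit equals ||v − Σ <v,e_j> e_j||^2, the squared distance from v to span{e_j}.)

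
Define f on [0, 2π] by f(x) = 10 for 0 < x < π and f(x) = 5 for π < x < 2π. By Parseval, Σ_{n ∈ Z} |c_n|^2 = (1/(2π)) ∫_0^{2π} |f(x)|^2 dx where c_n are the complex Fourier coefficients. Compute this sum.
Σ |c_n|^2 = 125/2

Parseval equates the L^2 energy of f (normalised by 1/(2π)) with the ℓ^2 sum of its Fourier coefficients: (1/(2π)) ∫_0^{2π} |f|^2 = Σ |c_n|^2.
Compute the left side: (1/(2π)) [∫_0^π 10^2 dx + ∫_π^{2π} 5^2 dx] = (1/(2π)) · (100π + 25π) = (100 + 25)/2 = 125/2.
So Σ_{n ∈ Z} |c_n|^2 = 125/2.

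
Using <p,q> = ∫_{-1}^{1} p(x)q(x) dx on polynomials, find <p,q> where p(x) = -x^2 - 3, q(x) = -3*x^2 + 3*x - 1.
<p,q> = 208/15

Expand the product: p(x)·q(x) = 3*x^4 - 3*x^3 + 10*x^2 - 9*x + 3.
∫_{-1}^{1} of each monomial x^k gives [2/(k+1) if k even, 0 if k odd]. Integrating term-by-term (or equivalently evaluating the antiderivative F(x) = 3*x^5/5 - 3*x^4/4 + 10*x^3/3 - 9*x^2/2 + 3*x at the endpoints):
  F(1) − F(−1) = 101/60 − (-731/60) = 208/15.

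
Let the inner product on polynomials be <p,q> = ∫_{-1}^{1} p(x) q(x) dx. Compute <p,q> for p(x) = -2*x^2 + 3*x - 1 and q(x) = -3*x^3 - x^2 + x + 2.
<p,q> = -34/5

Expand the product: p(x)·q(x) = 6*x^5 - 7*x^4 - 2*x^3 + 5*x - 2.
∫_{-1}^{1} of each monomial x^k gives [2/(k+1) if k even, 0 if k odd]. Integrating term-by-term (or equivalently evaluating the antiderivative F(x) = x^6 - 7*x^5/5 - x^4/2 + 5*x^2/2 - 2*x at the endpoints):
  F(1) − F(−1) = -2/5 − (32/5) = -34/5.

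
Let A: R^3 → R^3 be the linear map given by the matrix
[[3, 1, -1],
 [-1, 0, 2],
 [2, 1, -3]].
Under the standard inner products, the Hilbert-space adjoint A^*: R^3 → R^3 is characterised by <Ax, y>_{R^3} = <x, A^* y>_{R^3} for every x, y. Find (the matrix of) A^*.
A^* = A^T =
[[3, -1, 2],
 [1, 0, 1],
 [-1, 2, -3]]

For real matrices with standard dot products, the defining identity <Ax, y> = <x, A^* y> gives (Ax)^T y = x^T (A^*) y, i.e. x^T A^T y = x^T (A^*) y. Since this holds for all x, y, we must have A^* = A^T. Therefore
A^* =
[[3, -1, 2],
 [1, 0, 1],
 [-1, 2, -3]].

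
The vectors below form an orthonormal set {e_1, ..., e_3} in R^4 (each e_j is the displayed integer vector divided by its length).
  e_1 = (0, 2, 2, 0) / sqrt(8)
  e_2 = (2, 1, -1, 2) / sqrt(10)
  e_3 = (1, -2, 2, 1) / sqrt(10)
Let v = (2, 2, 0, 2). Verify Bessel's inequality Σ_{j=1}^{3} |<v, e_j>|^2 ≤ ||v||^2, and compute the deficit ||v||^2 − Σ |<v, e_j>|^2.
Σ |<v, e_j>|^2 = 12; ||v||^2 = 12; deficit = 0

Write each e_j = u_j / sqrt(<u_j, u_j>) where u_j is the displayed integer vector. Then <v, e_j> = <v, u_j> / sqrt(<u_j, u_j>), so |<v, e_j>|^2 = <v, u_j>^2 / <u_j, u_j>.
Coefficients: <v, e_1> = 4/sqrt(8), <v, e_2> = 10/sqrt(10), <v, e_3> = 0/sqrt(10).
Square and sum: Σ |<v, e_j>|^2 = 12.
Compute ||v||^2 = v·v = 12.
Deficit = 12 − 12 = 0 ≥ 0, confirming Bessel's inequality. (The deficit equals ||v − Σ <v,e_j> e_j||^2, the squared distance from v to span{e_j}.)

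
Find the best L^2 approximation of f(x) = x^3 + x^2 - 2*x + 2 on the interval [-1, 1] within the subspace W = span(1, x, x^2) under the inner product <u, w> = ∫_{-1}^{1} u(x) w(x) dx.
g(x) = x^2 - 7*x/5 + 2

The best approximation g ∈ W is the orthogonal projection of f onto W. Writing g = a_0 + a_1 x + a_2 x^2, the coefficients solve the normal equations G · a = b where
  G_{ij} = <φ_i, φ_j> and b_i = <f, φ_i>, with φ_0 = 1, φ_1 = x, φ_2 = x^2.
G =
  [2, 0, 2/3]
  [0, 2/3, 0]
  [2/3, 0, 2/5],
b = (14/3, -14/15, 26/15).
Solving gives a_0 = 2, a_1 = -7/5, a_2 = 1, so
  g(x) = x^2 - 7*x/5 + 2.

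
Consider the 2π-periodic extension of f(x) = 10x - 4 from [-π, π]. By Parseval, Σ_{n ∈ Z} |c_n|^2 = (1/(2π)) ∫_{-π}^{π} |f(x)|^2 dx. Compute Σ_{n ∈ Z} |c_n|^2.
Σ |c_n|^2 = 100π^2/3 + 16

Expand and integrate term by term over [-π, π]:
  ∫ (10x)^2 dx = 100·(2π^3/3); ∫ 2·10·(-4)·x dx = 0 (odd integrand); ∫ (-4)^2 dx = 16·2π.
So (1/(2π)) ∫_{-π}^{π} (10x - 4)^2 dx = 100π^2/3 + 16 = 100π^2/3 + 16.
Parseval ⇒ Σ |c_n|^2 = 100π^2/3 + 16.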